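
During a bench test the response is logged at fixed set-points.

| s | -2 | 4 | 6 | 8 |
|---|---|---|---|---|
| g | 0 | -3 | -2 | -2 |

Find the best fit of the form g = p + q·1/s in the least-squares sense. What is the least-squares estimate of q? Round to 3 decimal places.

XᵀX·[p, q]ᵀ = Xᵀg reads: 4·p + (1/24)·q = -7;  (1/24)·p + (205/576)·q = -4/3.
(Σ1 = 4, Σ1/s = 1/24, Σ1/s·1/s = 205/576, Σg = -7, Σ1/s·g = -4/3.)
Determinant 4·(205/576) − (1/24)² = 91/64.
p = ((-7)·(205/576) − (1/24)·(-4/3))/(91/64) = -1403/819; q = (4·(-4/3) − (1/24)·(-7))/(91/64) = -968/273.

q = -3.546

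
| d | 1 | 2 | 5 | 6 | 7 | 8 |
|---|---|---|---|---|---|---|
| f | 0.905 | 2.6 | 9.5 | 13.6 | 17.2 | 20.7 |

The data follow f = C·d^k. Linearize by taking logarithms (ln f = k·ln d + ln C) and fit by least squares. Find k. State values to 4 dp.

k = 1.5019

Let Y = ln f. Fitting Y = k·ln d + ln C by least squares:
Σln d = 8.1197, Σ(ln d)² = 14.3918, Σln f = 11.5921, Σln d·ln f = 20.7992.
Equations: 14.3918·k + 8.1197·ln C = 20.7992;  8.1197·k + 6·ln C = 11.5921.
Solving (det = 20.4213): k = 1.50190, ln C = -0.10048.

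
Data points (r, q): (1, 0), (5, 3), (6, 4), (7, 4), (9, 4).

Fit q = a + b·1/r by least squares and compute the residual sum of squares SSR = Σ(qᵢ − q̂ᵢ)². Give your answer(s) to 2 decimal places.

SSR = 0.43

Normal-equation sums: Σ1 = 5, Σ1/r = 1021/630, Σ1/r·1/r = 436801/396900.
Right-hand side: Σq = 15, Σ1/r·q = 719/315.
Normal equations: [[5, 1021/630]; [1021/630, 436801/396900]]·[a, b]ᵀ = [15, 719/315]ᵀ.
Eliminating b: (436801/396900)·(row 1) − (1021/630)·(row 2) gives (285391/99225)·a = (436801/396900)·15 − (1021/630)·(719/315) = 5083817/396900, so a = 5083817/1141564.
Then b = ((719/315) − (1021/630)·(5083817/1141564))/(436801/396900) = -2559375/570782.
Residuals: 34933/1141564, -635375/1141564, 83891/285391, 213689/1141564, 51189/1141564; SSR = 495643/1141564.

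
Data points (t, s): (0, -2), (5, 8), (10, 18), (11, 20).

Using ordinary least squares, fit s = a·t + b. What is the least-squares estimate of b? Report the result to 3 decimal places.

Setting ∂/∂a … = 0 gives: 246·a + 26·b = 440;  26·a + 4·b = 44.
Determinant 246·4 − 26² = 308.
a = (440·4 − 26·44)/308 = 2; b = (246·44 − 26·440)/308 = -2.

b = -2.000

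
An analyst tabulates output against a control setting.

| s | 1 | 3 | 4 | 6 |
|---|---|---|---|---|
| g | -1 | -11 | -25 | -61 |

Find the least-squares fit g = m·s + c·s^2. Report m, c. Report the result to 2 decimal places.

m = 2.07, c = -2.04

With design matrix X, XᵀX = [[62, 308]; [308, 1634]] and Xᵀg = [-500, -2696]ᵀ.
Determinant 62·1634 − 308² = 6444.
m = ((-500)·1634 − 308·(-2696))/6444 = 1114/537; c = (62·(-2696) − 308·(-500))/6444 = -1096/537.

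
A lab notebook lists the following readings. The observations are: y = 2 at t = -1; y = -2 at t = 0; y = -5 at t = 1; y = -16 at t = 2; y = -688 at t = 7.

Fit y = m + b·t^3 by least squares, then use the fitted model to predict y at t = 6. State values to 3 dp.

With design matrix M, MᵀM = [[5, 351]; [351, 117715]] and Mᵀy = [-709, -236119]ᵀ.
det = 5·117715 − 351² = 465374.
m = ((-709)·117715 − 351·(-236119))/465374 = -22391/17899; b = (5·(-236119) − 351·(-709))/465374 = -35836/17899.
At t = 6: ŷ = (-22391/17899)·(1) + (-35836/17899)·(216) = -7762967/17899.

ŷ = -433.710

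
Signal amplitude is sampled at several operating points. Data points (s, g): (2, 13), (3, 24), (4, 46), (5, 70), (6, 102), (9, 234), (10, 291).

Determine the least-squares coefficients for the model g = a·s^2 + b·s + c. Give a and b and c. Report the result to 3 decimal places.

a = 3.108, b = -2.495, c = 5.024

From the data, Σs^2·s^2 = 18835, Σs^2·s = 2169, Σs^2 = 271, Σs·s = 271, Σs = 39, Σ1 = 7.
Right-hand side: Σs^2·g = 54480, Σs·g = 6260, Σg = 780.
AᵀA·[a, b, c]ᵀ = Aᵀg becomes [[18835, 2169, 271]; [2169, 271, 39]; [271, 39, 7]]·[a, b, c]ᵀ = [54480, 6260, 780]ᵀ.
Row-reducing yields a = 24820/7987, b = -19930/7987, c = 40130/7987.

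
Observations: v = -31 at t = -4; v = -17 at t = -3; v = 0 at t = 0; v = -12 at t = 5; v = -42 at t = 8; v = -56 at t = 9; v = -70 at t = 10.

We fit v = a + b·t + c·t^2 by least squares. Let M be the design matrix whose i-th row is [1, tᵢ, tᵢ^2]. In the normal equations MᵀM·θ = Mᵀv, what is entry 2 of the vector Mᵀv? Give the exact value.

-1425

Entry 2 ↔ basis t, so (Mᵀv)_{2} = Σᵢ (t)·vᵢ = (-4)·(-31) + (-3)·(-17) + (0)·(0) + (5)·(-12) + (8)·(-42) + (9)·(-56) + (10)·(-70) = -1425.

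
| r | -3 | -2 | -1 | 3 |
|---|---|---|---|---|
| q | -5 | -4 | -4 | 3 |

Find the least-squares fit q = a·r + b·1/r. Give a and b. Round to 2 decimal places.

Entries of AᵀA: Σr·r = 23, Σr·1/r = 4, Σ1/r·1/r = 53/36.
And Σr·q = 36, Σ1/r·q = 26/3.
Determinant 23·(53/36) − 4² = 643/36.
a = (36·(53/36) − 4·(26/3))/(643/36) = 660/643; b = (23·(26/3) − 4·36)/(643/36) = 1992/643.

a = 1.03, b = 3.10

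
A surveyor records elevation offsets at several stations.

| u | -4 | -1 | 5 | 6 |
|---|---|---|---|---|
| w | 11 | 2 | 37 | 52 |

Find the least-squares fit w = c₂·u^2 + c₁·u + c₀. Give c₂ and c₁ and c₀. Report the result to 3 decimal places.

c₂ = 1.030, c₁ = 1.946, c₀ = 2.498

Compute the Gram sums: Σu^2·u^2 = 2178, Σu^2·u = 276, Σu^2 = 78, Σu·u = 78, Σu = 6, Σ1 = 4.
And Σu^2·w = 2975, Σu·w = 451, Σw = 102.
Solving the 3×3 system (Gaussian elimination) gives c₂ = 1721/1671, c₁ = 3251/1671, c₀ = 2783/1114.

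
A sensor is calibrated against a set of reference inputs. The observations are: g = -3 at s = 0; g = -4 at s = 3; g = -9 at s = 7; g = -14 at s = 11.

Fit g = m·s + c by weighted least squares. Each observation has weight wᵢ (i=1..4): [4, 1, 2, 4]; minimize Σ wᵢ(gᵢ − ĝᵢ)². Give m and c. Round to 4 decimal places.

From the data, Σwᵢ·s·s = 591, Σwᵢ·s = 61, Σwᵢ·1 = 11.
Right-hand side: Σwᵢ·s·g = -754, Σwᵢ·g = -90.
So AᵀWA·[m, c]ᵀ = AᵀWg: [[591, 61]; [61, 11]]·[m, c]ᵀ = [-754, -90]ᵀ.
det = 591·11 − 61² = 2780.
m = ((-754)·11 − 61·(-90))/2780 = -701/695; c = (591·(-90) − 61·(-754))/2780 = -1799/695.

m = -1.0086, c = -2.5885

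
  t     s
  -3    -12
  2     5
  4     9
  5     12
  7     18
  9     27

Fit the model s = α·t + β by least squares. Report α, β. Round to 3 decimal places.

Normal-equation sums: Σt·t = 184, Σt = 24, Σ1 = 6.
For Mᵀs: Σt·s = 511, Σs = 59.
Δ = 184·6 − 24² = 528.
α = (511·6 − 24·59)/528 = 25/8; β = (184·59 − 24·511)/528 = -8/3.

α = 3.125, β = -2.667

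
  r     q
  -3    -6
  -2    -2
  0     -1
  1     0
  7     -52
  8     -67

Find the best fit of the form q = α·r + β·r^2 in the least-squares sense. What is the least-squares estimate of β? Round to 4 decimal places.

β = -0.9491

Normal-equation sums: Σr·r = 127, Σr·r^2 = 821, Σr^2·r^2 = 6595.
And Σr·q = -878, Σr^2·q = -6898.
So XᵀX·[α, β]ᵀ = Xᵀq: [[127, 821]; [821, 6595]]·[α, β]ᵀ = [-878, -6898]ᵀ.
Determinant 127·6595 − 821² = 163524.
α = ((-878)·6595 − 821·(-6898))/163524 = -10596/13627; β = (127·(-6898) − 821·(-878))/163524 = -12934/13627.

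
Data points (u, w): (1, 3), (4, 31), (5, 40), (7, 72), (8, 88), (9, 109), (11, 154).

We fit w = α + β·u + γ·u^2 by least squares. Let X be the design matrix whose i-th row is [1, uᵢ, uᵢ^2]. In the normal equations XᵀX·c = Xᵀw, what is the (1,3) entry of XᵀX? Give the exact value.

Row 1 ↔ basis 1, column 3 ↔ basis u^2, so (XᵀX)_{1,3} = Σᵢ u^2 = (1)·(1) + (1)·(16) + (1)·(25) + (1)·(49) + (1)·(64) + (1)·(81) + (1)·(121) = 357.

357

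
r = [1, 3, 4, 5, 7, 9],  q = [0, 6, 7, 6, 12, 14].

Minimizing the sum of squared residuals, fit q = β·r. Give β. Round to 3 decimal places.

β = 1.580

MᵀM·[β]ᵀ = Mᵀq reads: 181·β = 286.
Hence β = 286 / 181 ≈ 1.58011.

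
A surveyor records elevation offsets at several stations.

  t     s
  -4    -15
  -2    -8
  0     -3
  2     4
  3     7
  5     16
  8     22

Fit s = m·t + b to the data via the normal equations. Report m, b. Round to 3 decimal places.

m = 3.170, b = -2.149

Normal-equation sums: Σt·t = 122, Σt = 12, Σ1 = 7.
Right-hand side: Σt·s = 361, Σs = 23.
AᵀA·[m, b]ᵀ = Aᵀs becomes [[122, 12]; [12, 7]]·[m, b]ᵀ = [361, 23]ᵀ.
det = 122·7 − 12² = 710.
m = (361·7 − 12·23)/710 = 2251/710; b = (122·23 − 12·361)/710 = -763/355.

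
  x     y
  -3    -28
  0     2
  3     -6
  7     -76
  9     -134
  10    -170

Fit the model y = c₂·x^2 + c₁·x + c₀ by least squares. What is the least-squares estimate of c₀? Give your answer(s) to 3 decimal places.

c₀ = 1.644

From the data, Σx^2·x^2 = 19124, Σx^2·x = 2072, Σx^2 = 248, Σx·x = 248, Σx = 26, Σ1 = 6.
Moment sums: Σx^2·y = -31884, Σx·y = -3372, Σy = -412.
Normal equations: [[19124, 2072, 248]; [2072, 248, 26]; [248, 26, 6]]·[c₂, c₁, c₀]ᵀ = [-31884, -3372, -412]ᵀ.
Row-reducing yields c₂ = -17829/8591, c₁ = 2788/781, c₀ = 14122/8591.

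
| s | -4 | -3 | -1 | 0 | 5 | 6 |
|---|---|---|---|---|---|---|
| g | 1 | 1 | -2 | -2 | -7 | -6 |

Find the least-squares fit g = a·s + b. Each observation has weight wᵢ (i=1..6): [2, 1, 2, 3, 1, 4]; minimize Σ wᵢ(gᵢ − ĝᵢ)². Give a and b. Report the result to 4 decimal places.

a = -0.7240, b = -2.0320

MᵀWM·[a, b]ᵀ = MᵀWg reads: 212·a + 16·b = -186;  16·a + 13·b = -38.
Determinant 212·13 − 16² = 2500.
a = ((-186)·13 − 16·(-38))/2500 = -181/250; b = (212·(-38) − 16·(-186))/2500 = -254/125.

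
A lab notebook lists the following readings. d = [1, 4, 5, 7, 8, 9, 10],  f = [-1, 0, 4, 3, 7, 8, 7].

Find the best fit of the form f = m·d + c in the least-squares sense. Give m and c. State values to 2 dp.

m = 1.04, c = -2.56

The normal system AᵀA·[m, c]ᵀ = Aᵀf is [[336, 44]; [44, 7]]·[m, c]ᵀ = [238, 28]ᵀ.
Δ = 336·7 − 44² = 416.
m = (238·7 − 44·28)/416 = 217/208; c = (336·28 − 44·238)/416 = -133/52.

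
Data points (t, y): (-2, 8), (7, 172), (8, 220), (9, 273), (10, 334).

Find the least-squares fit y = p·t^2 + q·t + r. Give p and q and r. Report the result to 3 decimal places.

Compute the Gram sums: Σt^2·t^2 = 23074, Σt^2·t = 2576, Σt^2 = 298, Σt·t = 298, Σt = 32, Σ1 = 5.
Right-hand side: Σt^2·y = 78053, Σt·y = 8745, Σy = 1007.
Solving the 3×3 system (Gaussian elimination) gives p = 356407/119742, q = 397699/119742, r = 54818/19957.

p = 2.976, q = 3.321, r = 2.747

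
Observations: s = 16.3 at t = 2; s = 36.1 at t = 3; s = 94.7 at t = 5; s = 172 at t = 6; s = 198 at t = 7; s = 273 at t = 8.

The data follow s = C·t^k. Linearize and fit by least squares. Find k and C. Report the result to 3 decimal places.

Taking logs, ln s = k·ln t + ln C, so regress ln s on ln t.
Sums: Σln t = 9.2183, Σ(ln t)² = 15.5987, Σln s = 26.9734, Σln t·ln s = 44.3769.
Normal system: [[15.5987, 9.2183]; [9.2183, 6]]·[k, ln C]ᵀ = [44.3769, 26.9734]ᵀ.
Slope k = (n·Σln t·ln s − Σln t·Σln s)/(n·Σ(ln t)² − (Σln t)²) = (6·44.3769 − 9.2183·26.9734)/8.6152 = 2.04429; ln C = (Σln s − k·Σln t)/n = 1.35475, so C = exp(1.35475) = 3.87581.

k = 2.044, C = 3.876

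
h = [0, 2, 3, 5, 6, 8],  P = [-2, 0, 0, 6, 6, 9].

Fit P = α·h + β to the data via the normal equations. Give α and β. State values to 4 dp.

Normal-equation sums: Σh·h = 138, Σh = 24, Σ1 = 6.
For AᵀP: Σh·P = 138, ΣP = 19.
Eliminating β: 6·(row 1) − 24·(row 2) gives 252·α = 6·138 − 24·19 = 372, so α = 31/21.
Then β = (19 − 24·(31/21))/6 = -115/42.

α = 1.4762, β = -2.7381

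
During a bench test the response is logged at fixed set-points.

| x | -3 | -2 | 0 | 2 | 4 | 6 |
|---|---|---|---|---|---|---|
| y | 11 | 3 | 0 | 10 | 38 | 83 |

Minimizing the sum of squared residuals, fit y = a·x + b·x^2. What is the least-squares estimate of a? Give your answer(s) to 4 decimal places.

From the data, Σx·x = 69, Σx·x^2 = 253, Σx^2·x^2 = 1665.
Right-hand side: Σx·y = 631, Σx^2·y = 3747.
Determinant 69·1665 − 253² = 50876.
a = (631·1665 − 253·3747)/50876 = 25656/12719; b = (69·3747 − 253·631)/50876 = 1075/553.

a = 2.0171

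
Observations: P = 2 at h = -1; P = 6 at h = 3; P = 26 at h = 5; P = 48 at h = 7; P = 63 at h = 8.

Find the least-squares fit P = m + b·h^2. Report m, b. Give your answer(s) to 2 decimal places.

m = -0.34, b = 0.99

Setting ∂/∂m … = 0 gives: 5·m + 148·b = 145;  148·m + 7204·b = 7090.
Determinant 5·7204 − 148² = 14116.
m = (145·7204 − 148·7090)/14116 = -1185/3529; b = (5·7090 − 148·145)/14116 = 6995/7058.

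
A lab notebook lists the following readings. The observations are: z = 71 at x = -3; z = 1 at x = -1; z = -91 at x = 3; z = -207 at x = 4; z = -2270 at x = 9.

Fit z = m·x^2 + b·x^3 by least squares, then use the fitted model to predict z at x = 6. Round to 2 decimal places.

The normal system MᵀM·[m, b]ᵀ = Mᵀz is [[6980, 60072]; [60072, 536996]]·[m, b]ᵀ = [-187361, -1672453]ᵀ.
Eliminating b: 536996·(row 1) − 60072·(row 2) gives 139586896·m = 536996·(-187361) − 60072·(-1672453) = -144510940, so m = -36127735/34896724.
Then b = ((-1672453) − 60072·(-36127735/34896724))/536996 = -104642987/34896724.
At x = 6: ẑ = (-36127735/34896724)·(36) + (-104642987/34896724)·(216) = -5975870913/8724181.

ẑ = -684.98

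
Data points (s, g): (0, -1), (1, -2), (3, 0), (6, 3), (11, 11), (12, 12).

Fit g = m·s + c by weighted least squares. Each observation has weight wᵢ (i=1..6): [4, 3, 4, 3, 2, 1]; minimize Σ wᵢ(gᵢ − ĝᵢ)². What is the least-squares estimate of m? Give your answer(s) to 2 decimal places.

Compute the Gram sums: Σwᵢ·s·s = 533, Σwᵢ·s = 67, Σwᵢ·1 = 17.
Right-hand side: Σwᵢ·s·g = 434, Σwᵢ·g = 33.
So XᵀWX·[m, c]ᵀ = XᵀWg: [[533, 67]; [67, 17]]·[m, c]ᵀ = [434, 33]ᵀ.
Eliminating c: 17·(row 1) − 67·(row 2) gives 4572·m = 17·434 − 67·33 = 5167, so m = 5167/4572.
Then c = (33 − 67·(5167/4572))/17 = -11489/4572.

m = 1.13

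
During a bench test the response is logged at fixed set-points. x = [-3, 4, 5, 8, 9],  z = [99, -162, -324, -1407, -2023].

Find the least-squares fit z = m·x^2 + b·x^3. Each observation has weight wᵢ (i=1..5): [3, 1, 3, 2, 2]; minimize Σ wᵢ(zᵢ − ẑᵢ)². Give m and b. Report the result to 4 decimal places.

MᵀWM·[m, b]ᵀ = MᵀWz reads: 23688·m + 193304·b = -532041;  193304·m + 1640328·b = -4530189.
Eliminating b: 1640328·(row 1) − 193304·(row 2) gives 1489653248·m = 1640328·(-532041) − 193304·(-4530189) = 2981905008, so m = 186369063/93103328.
Then b = ((-4530189) − 193304·(186369063/93103328))/1640328 = -279091473/93103328.

m = 2.0017, b = -2.9977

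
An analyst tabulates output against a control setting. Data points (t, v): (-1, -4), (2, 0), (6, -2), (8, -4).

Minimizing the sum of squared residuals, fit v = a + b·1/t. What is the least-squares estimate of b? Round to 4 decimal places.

b = 2.0629

MᵀM·[a, b]ᵀ = Mᵀv reads: 4·a + (-5/24)·b = -10;  (-5/24)·a + (745/576)·b = 19/6.
det = 4·(745/576) − (-5/24)² = 985/192.
a = ((-10)·(745/576) − (-5/24)·(19/6))/(985/192) = -1414/591; b = (4·(19/6) − (-5/24)·(-10))/(985/192) = 2032/985.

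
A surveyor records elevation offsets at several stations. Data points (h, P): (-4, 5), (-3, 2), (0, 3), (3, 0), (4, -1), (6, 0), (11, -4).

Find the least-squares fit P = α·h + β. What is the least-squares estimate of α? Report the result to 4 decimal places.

Compute the Gram sums: Σh·h = 207, Σh = 17, Σ1 = 7.
Moment sums: Σh·P = -74, ΣP = 5.
So MᵀM·[α, β]ᵀ = MᵀP: [[207, 17]; [17, 7]]·[α, β]ᵀ = [-74, 5]ᵀ.
Δ = 207·7 − 17² = 1160.
α = ((-74)·7 − 17·5)/1160 = -603/1160; β = (207·5 − 17·(-74))/1160 = 2293/1160.

α = -0.5198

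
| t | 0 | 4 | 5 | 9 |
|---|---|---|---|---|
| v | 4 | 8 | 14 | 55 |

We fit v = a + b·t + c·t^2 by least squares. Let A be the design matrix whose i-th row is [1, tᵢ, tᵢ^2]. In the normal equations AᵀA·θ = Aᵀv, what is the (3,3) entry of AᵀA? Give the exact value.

7442

Row 3 ↔ basis t^2, column 3 ↔ basis t^2, so (AᵀA)_{3,3} = Σᵢ (t^2)·(t^2) = (0)·(0) + (16)·(16) + (25)·(25) + (81)·(81) = 7442.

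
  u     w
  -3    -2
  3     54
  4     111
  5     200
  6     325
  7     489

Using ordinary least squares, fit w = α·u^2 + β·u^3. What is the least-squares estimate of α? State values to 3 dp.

Normal-equation sums: Σu^2·u^2 = 4740, Σu^2·u^3 = 28732, Σu^3·u^3 = 185484.
Right-hand side: Σu^2·w = 42905, Σu^3·w = 271543.
Determinant 4740·185484 − 28732² = 53666336.
α = (42905·185484 − 28732·271543)/53666336 = 1027747/353068; β = (4740·271543 − 28732·42905)/53666336 = 89420/88267.

α = 2.911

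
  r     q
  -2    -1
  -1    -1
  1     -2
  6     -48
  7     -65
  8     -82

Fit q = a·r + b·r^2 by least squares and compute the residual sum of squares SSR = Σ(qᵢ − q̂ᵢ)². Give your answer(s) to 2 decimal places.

SSR = 3.16

The normal system MᵀM·[a, b]ᵀ = Mᵀq is [[155, 1063]; [1063, 7811]]·[a, b]ᵀ = [-1398, -10168]ᵀ.
det = 155·7811 − 1063² = 80736.
a = ((-1398)·7811 − 1063·(-10168))/80736 = -55597/40368; b = (155·(-10168) − 1063·(-1398))/80736 = -44983/40368.
Residuals: 14185/20184, -293/232, 4961/10092, 2551/6728, -15287/20184, 563/1682; SSR = 63781/20184.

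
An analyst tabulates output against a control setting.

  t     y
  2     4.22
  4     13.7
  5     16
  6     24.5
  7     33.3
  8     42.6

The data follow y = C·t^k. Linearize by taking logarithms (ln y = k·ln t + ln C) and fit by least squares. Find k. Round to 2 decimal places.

k = 1.64

Let Y = ln y. Fitting Y = k·ln t + ln C by least squares:
Over the data: Σln t = 9.5060, Σ(ln t)² = 16.3136, Σln y = 17.2859, Σln t·ln y = 29.4433.
Normal system: [[16.3136, 9.5060]; [9.5060, 6]]·[k, ln C]ᵀ = [29.4433, 17.2859]ᵀ.
Solving (det = 7.5177): k = 1.64149, ln C = 0.28032.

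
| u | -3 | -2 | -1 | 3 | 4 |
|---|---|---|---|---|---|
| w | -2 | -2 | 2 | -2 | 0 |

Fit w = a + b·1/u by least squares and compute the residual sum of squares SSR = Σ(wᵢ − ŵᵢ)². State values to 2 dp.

The normal system XᵀX·[a, b]ᵀ = Xᵀw is [[5, -5/4]; [-5/4, 221/144]]·[a, b]ᵀ = [-4, -1]ᵀ.
Eliminating b: (221/144)·(row 1) − (-5/4)·(row 2) gives (55/9)·a = (221/144)·(-4) − (-5/4)·(-1) = -133/18, so a = -133/110.
Then b = ((-1) − (-5/4)·(-133/110))/(221/144) = -18/11.
Residuals: -147/110, -177/110, 173/110, -27/110, 89/55; SSR = 524/55.

SSR = 9.53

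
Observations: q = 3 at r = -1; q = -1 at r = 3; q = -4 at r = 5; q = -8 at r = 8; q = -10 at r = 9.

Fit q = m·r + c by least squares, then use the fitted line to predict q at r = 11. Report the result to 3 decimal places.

Entries of MᵀM: Σr·r = 180, Σr = 24, Σ1 = 5.
For Mᵀq: Σr·q = -180, Σq = -20.
Determinant 180·5 − 24² = 324.
m = ((-180)·5 − 24·(-20))/324 = -35/27; c = (180·(-20) − 24·(-180))/324 = 20/9.
At r = 11: q̂ = (-35/27)·(11) + (20/9)·(1) = -325/27.

q̂ = -12.037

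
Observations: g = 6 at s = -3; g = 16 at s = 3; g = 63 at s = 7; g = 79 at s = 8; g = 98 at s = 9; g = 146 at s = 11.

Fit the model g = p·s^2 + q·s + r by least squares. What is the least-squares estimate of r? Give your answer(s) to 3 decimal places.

Entries of MᵀM: Σs^2·s^2 = 27861, Σs^2·s = 2915, Σs^2 = 333, Σs·s = 333, Σs = 35, Σ1 = 6.
Right-hand side: Σs^2·g = 33945, Σs·g = 3591, Σg = 408.
Inverting the 3×3 Gram matrix, [p, q, r]ᵀ = [69562/65659, 92088/65659, 66941/65659]ᵀ.

r = 1.020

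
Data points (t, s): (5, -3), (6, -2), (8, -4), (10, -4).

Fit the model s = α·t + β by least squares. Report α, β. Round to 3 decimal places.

From the data, Σt·t = 225, Σt = 29, Σ1 = 4.
For Mᵀs: Σt·s = -99, Σs = -13.
MᵀM·[α, β]ᵀ = Mᵀs becomes [[225, 29]; [29, 4]]·[α, β]ᵀ = [-99, -13]ᵀ.
Eliminating β: 4·(row 1) − 29·(row 2) gives 59·α = 4·(-99) − 29·(-13) = -19, so α = -19/59.
Then β = ((-13) − 29·(-19/59))/4 = -54/59.

α = -0.322, β = -0.915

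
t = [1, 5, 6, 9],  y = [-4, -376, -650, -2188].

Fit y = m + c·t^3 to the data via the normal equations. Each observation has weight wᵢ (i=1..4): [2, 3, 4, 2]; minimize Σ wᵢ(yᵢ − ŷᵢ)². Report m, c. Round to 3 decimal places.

m = -1.409, c = -3.000

The normal system XᵀWX·[m, c]ᵀ = XᵀWy is [[11, 2699]; [2699, 1296383]]·[m, c]ᵀ = [-8112, -3892712]ᵀ.
Determinant 11·1296383 − 2699² = 6975612.
m = ((-8112)·1296383 − 2699·(-3892712))/6975612 = -2457302/1743903; c = (11·(-3892712) − 2699·(-8112))/6975612 = -5231386/1743903.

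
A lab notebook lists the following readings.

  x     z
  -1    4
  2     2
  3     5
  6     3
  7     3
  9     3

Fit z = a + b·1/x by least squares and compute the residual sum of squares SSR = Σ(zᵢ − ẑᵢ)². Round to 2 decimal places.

SSR = 4.74

With design matrix A, AᵀA = [[6, 16/63]; [16/63, 11285/7938]] and Aᵀz = [20, -1/14]ᵀ.
Determinant 6·(11285/7938) − (16/63)² = 33599/3969.
a = (20·(11285/7938) − (16/63)·(-1/14))/(33599/3969) = 112922/33599; b = (6·(-1/14) − (16/63)·20)/(33599/3969) = -21861/33599.
Residuals: -387/33599, -69587/67198, 62360/33599, -16963/67198, -9002/33599, -9696/33599; SSR = 318253/67198.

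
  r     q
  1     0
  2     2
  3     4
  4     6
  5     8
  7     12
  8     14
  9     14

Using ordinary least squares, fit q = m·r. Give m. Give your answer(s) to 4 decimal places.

Sums needed: Σr·r = 249.
And Σr·q = 402.
So MᵀM·[m]ᵀ = Mᵀq: [[249]]·[m]ᵀ = [402]ᵀ.
m = 402/249 = 1.61446.

m = 1.6145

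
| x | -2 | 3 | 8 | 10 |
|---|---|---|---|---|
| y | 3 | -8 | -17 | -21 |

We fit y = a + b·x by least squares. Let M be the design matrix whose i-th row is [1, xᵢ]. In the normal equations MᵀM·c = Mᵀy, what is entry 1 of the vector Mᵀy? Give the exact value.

-43

Entry 1 ↔ basis 1, so (Mᵀy)_{1} = Σᵢ yᵢ = (1)·(3) + (1)·(-8) + (1)·(-17) + (1)·(-21) = -43.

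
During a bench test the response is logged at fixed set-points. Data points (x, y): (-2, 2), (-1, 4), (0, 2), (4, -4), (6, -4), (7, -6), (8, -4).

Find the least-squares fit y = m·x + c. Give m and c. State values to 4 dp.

m = -0.8980, c = 1.3938

Forming AᵀA = [[170, 22]; [22, 7]] and Aᵀy = [-122, -10]ᵀ gives AᵀA·[m, c]ᵀ = Aᵀy.
det = 170·7 − 22² = 706.
m = ((-122)·7 − 22·(-10))/706 = -317/353; c = (170·(-10) − 22·(-122))/706 = 492/353.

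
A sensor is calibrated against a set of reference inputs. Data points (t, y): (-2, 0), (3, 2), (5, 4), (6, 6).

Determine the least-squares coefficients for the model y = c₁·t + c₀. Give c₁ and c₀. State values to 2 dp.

c₁ = 0.68, c₀ = 0.95

Entries of MᵀM: Σt·t = 74, Σt = 12, Σ1 = 4.
Moment sums: Σt·y = 62, Σy = 12.
Eliminating c₀: 4·(row 1) − 12·(row 2) gives 152·c₁ = 4·62 − 12·12 = 104, so c₁ = 13/19.
Then c₀ = (12 − 12·(13/19))/4 = 18/19.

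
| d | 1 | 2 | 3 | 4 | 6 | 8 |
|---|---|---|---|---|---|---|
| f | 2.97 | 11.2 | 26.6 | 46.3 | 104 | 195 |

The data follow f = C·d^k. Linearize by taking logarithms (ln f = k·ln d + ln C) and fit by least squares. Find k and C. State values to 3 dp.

k = 2.010, C = 2.890

Let Y = ln f. Fitting Y = k·ln d + ln C by least squares:
Over the data: Σln d = 7.0493, Σ(ln d)² = 11.1437, Σln f = 20.5379, Σln d·ln f = 29.8822.
Normal system: [[11.1437, 7.0493]; [7.0493, 6]]·[k, ln C]ᵀ = [29.8822, 20.5379]ᵀ.
Slope k = (n·Σln d·ln f − Σln d·Σln f)/(n·Σ(ln d)² − (Σln d)²) = (6·29.8822 − 7.0493·20.5379)/17.1702 = 2.01024; ln C = (Σln f − k·Σln d)/n = 1.06121, so C = exp(1.06121) = 2.88985.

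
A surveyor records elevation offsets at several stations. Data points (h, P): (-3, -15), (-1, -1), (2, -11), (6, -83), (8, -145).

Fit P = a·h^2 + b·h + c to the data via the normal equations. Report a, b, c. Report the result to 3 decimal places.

a = -2.105, b = -1.260, c = 0.030

Compute the Gram sums: Σh^2·h^2 = 5490, Σh^2·h = 708, Σh^2 = 114, Σh·h = 114, Σh = 12, Σ1 = 5.
For XᵀP: Σh^2·P = -12448, Σh·P = -1634, ΣP = -255.
XᵀX·[a, b, c]ᵀ = XᵀP becomes [[5490, 708, 114]; [708, 114, 12]; [114, 12, 5]]·[a, b, c]ᵀ = [-12448, -1634, -255]ᵀ.
Solving the 3×3 system (Gaussian elimination) gives a = -50525/23997, b = -30245/23997, c = 237/7999.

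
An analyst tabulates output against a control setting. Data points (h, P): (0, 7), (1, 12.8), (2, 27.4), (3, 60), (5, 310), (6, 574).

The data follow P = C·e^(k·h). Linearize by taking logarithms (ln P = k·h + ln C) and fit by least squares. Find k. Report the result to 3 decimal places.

With ln Pᵢ as the transformed response and hᵢ as the regressor:
Σh = 17.0000, Σ(h)² = 75.0000, Σln P = 23.9894, Σh·ln P = 88.2522.
Equations: 75.0000·k + 17.0000·ln C = 88.2522;  17.0000·k + 6·ln C = 23.9894.
Slope k = (n·Σh·ln P − Σh·Σln P)/(n·Σ(h)² − (Σh)²) = (6·88.2522 − 17.0000·23.9894)/161.0000 = 0.75586; ln C = (Σln P − k·Σh)/n = 1.85665.

k = 0.756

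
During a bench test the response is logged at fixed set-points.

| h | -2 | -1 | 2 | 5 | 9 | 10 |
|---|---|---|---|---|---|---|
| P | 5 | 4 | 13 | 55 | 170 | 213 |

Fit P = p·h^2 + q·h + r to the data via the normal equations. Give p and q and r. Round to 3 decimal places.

The normal system MᵀM·[p, q, r]ᵀ = MᵀP is [[17219, 1853, 215]; [1853, 215, 23]; [215, 23, 6]]·[p, q, r]ᵀ = [36521, 3947, 460]ᵀ.
Solving the 3×3 system (Gaussian elimination) gives p = 58963/29660, q = 32361/29660, r = 18521/14830.

p = 1.988, q = 1.091, r = 1.249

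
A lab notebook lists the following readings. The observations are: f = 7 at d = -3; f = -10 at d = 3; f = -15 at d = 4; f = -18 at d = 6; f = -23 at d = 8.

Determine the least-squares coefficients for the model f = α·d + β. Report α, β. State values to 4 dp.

α = -2.7543, β = -1.8844

MᵀM·[α, β]ᵀ = Mᵀf reads: 134·α + 18·β = -403;  18·α + 5·β = -59.
(Σd·d = 134, Σd = 18, Σ1 = 5, Σd·f = -403, Σf = -59.)
Δ = 134·5 − 18² = 346.
α = ((-403)·5 − 18·(-59))/346 = -953/346; β = (134·(-59) − 18·(-403))/346 = -326/173.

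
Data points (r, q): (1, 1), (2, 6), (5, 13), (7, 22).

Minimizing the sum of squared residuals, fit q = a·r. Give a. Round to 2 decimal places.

With design matrix M, MᵀM = [[79]] and Mᵀq = [232]ᵀ.
Hence a = 232 / 79 ≈ 2.93671.

a = 2.94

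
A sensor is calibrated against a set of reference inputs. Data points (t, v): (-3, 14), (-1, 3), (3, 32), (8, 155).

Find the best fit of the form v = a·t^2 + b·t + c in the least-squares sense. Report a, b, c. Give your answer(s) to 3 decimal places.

a = 1.975, b = 2.993, c = 4.787

Compute the Gram sums: Σt^2·t^2 = 4259, Σt^2·t = 511, Σt^2 = 83, Σt·t = 83, Σt = 7, Σ1 = 4.
And Σt^2·v = 10337, Σt·v = 1291, Σv = 204.
AᵀA·[a, b, c]ᵀ = Aᵀv becomes [[4259, 511, 83]; [511, 83, 7]; [83, 7, 4]]·[a, b, c]ᵀ = [10337, 1291, 204]ᵀ.
Row-reducing yields a = 20055/10156, b = 30397/10156, c = 12155/2539.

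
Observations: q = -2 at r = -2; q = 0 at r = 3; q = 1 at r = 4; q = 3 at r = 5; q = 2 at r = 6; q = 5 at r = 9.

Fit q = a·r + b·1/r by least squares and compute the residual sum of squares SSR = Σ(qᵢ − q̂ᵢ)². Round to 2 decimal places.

The normal equations are: 171·a + 6·b = 80;  6·a + (16321/32400)·b = 493/180.
det = 171·(16321/32400) − 6² = 180499/3600.
a = (80·(16321/32400) − 6·(493/180))/(180499/3600) = 773240/1624491; b = (171·(493/180) − 6·80)/(180499/3600) = -41940/180499.
Residuals: -1891232/1624491, -731300/541497, -1374104/1624491, 1082765/1624491, -442516/541497, 133915/180499; SSR = 9027734/1624491.

SSR = 5.56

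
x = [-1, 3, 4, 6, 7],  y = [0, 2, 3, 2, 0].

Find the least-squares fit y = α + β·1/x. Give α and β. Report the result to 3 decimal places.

Normal-equation sums: Σ1 = 5, Σ1/x = -3/28, Σ1/x·1/x = 8621/7056.
Right-hand side: Σy = 7, Σ1/x·y = 7/4.
So MᵀM·[α, β]ᵀ = Mᵀy: [[5, -3/28]; [-3/28, 8621/7056]]·[α, β]ᵀ = [7, 7/4]ᵀ.
det = 5·(8621/7056) − (-3/28)² = 2689/441.
α = (7·(8621/7056) − (-3/28)·(7/4))/(2689/441) = 30835/21512; β = (5·(7/4) − (-3/28)·7)/(2689/441) = 8379/5378.

α = 1.433, β = 1.558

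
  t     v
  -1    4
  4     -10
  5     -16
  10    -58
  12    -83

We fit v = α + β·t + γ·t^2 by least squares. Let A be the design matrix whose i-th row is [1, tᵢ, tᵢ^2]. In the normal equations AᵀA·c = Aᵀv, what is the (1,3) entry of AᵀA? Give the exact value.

286

Row 1 ↔ basis 1, column 3 ↔ basis t^2, so (AᵀA)_{1,3} = Σᵢ t^2 = (1)·(1) + (1)·(16) + (1)·(25) + (1)·(100) + (1)·(144) = 286.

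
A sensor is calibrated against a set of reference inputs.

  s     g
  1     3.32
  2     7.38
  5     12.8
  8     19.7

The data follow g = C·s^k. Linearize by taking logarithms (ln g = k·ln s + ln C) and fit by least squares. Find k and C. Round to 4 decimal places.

With ln gᵢ as the transformed response and ln sᵢ as the regressor:
Σln s = 4.3820, Σ(ln s)² = 7.3948, Σln g = 8.7288, Σln s·ln g = 11.6866.
Normal system: [[7.3948, 4.3820]; [4.3820, 4]]·[k, ln C]ᵀ = [11.6866, 8.7288]ᵀ.
Solving (det = 10.3771): k = 0.81879, ln C = 1.28521, so C = exp(1.28521) = 3.61542.

k = 0.8188, C = 3.6154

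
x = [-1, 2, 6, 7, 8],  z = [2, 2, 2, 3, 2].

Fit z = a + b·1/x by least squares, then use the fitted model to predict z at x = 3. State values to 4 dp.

Setting ∂/∂a … = 0 gives: 5·a + (-11/168)·b = 11;  (-11/168)·a + (37081/28224)·b = 1/84.
(Σ1 = 5, Σ1/x = -11/168, Σ1/x·1/x = 37081/28224, Σz = 11, Σ1/x·z = 1/84.)
det = 5·(37081/28224) − (-11/168)² = 46321/7056.
a = (11·(37081/28224) − (-11/168)·(1/84))/(46321/7056) = 37083/16844; b = (5·(1/84) − (-11/168)·11)/(46321/7056) = 5502/46321.
At x = 3: ẑ = (37083/16844)·(1) + (5502/46321)·(1/3) = 415249/185284.

ẑ = 2.2411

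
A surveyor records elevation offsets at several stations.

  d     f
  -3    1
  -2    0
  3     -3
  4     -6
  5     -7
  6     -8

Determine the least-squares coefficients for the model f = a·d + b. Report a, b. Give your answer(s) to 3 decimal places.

Setting ∂/∂a … = 0 gives: 99·a + 13·b = -119;  13·a + 6·b = -23.
(Σd·d = 99, Σd = 13, Σ1 = 6, Σd·f = -119, Σf = -23.)
Δ = 99·6 − 13² = 425.
a = ((-119)·6 − 13·(-23))/425 = -83/85; b = (99·(-23) − 13·(-119))/425 = -146/85.

a = -0.976, b = -1.718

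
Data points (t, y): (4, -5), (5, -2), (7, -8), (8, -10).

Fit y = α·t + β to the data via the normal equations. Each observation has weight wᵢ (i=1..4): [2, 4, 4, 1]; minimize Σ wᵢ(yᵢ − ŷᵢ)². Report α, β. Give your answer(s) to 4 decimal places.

Sums needed: Σwᵢ·t·t = 392, Σwᵢ·t = 64, Σwᵢ·1 = 11.
And Σwᵢ·t·y = -384, Σwᵢ·y = -60.
So AᵀWA·[α, β]ᵀ = AᵀWy: [[392, 64]; [64, 11]]·[α, β]ᵀ = [-384, -60]ᵀ.
det = 392·11 − 64² = 216.
α = ((-384)·11 − 64·(-60))/216 = -16/9; β = (392·(-60) − 64·(-384))/216 = 44/9.

α = -1.7778, β = 4.8889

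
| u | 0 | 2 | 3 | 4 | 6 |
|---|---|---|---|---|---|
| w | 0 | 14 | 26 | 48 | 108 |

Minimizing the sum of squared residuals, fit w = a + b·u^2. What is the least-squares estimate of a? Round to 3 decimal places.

Normal-equation sums: Σ1 = 5, Σu^2 = 65, Σu^2·u^2 = 1649.
For Xᵀw: Σw = 196, Σu^2·w = 4946.
Determinant 5·1649 − 65² = 4020.
a = (196·1649 − 65·4946)/4020 = 857/2010; b = (5·4946 − 65·196)/4020 = 1199/402.

a = 0.426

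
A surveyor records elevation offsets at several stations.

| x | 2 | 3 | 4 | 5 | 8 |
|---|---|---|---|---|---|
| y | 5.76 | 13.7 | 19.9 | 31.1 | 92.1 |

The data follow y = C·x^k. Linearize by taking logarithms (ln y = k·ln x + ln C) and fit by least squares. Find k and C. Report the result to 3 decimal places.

Linearized form: ln y = k·ln x + ln C. From the 5 transformed points,
XᵀX = [[10.5236, 6.8669]; [6.8669, 5]], rhs = [23.1722, 15.3191]ᵀ  (here Σln x = 6.8669, Σ(ln x)² = 10.5236, Σln y = 15.3191, Σln x·ln y = 23.1722).
Δ = 10.5236·5 − (6.8669)² = 5.4631; k = (23.1722·5 − 6.8669·15.3191)/5.4631 = 1.95228, ln C = (10.5236·15.3191 − 6.8669·23.1722)/5.4631 = 0.38260, so C = exp(0.38260) = 1.46609.

k = 1.952, C = 1.466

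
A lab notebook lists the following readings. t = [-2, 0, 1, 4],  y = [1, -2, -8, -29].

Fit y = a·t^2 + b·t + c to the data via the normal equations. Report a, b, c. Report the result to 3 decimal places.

Compute the Gram sums: Σt^2·t^2 = 273, Σt^2·t = 57, Σt^2 = 21, Σt·t = 21, Σt = 3, Σ1 = 4.
For Aᵀy: Σt^2·y = -468, Σt·y = -126, Σy = -38.
Normal equations: [[273, 57, 21]; [57, 21, 3]; [21, 3, 4]]·[a, b, c]ᵀ = [-468, -126, -38]ᵀ.
Solving the 3×3 system (Gaussian elimination) gives a = -3/4, b = -71/20, c = -29/10.

a = -0.750, b = -3.550, c = -2.900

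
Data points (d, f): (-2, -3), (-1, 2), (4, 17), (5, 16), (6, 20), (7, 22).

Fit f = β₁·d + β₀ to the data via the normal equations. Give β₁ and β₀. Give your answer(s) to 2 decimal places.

β₁ = 2.71, β₀ = 3.76

With design matrix M, MᵀM = [[131, 19]; [19, 6]] and Mᵀf = [426, 74]ᵀ.
Determinant 131·6 − 19² = 425.
β₁ = (426·6 − 19·74)/425 = 46/17; β₀ = (131·74 − 19·426)/425 = 64/17.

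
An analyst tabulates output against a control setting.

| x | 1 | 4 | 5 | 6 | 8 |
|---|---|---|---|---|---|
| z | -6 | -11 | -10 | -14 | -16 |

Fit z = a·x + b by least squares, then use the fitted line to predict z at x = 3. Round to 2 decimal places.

ẑ = -8.82

Forming AᵀA = [[142, 24]; [24, 5]] and Aᵀz = [-312, -57]ᵀ gives AᵀA·[a, b]ᵀ = Aᵀz.
Determinant 142·5 − 24² = 134.
a = ((-312)·5 − 24·(-57))/134 = -96/67; b = (142·(-57) − 24·(-312))/134 = -303/67.
At x = 3: ẑ = (-96/67)·(3) + (-303/67)·(1) = -591/67.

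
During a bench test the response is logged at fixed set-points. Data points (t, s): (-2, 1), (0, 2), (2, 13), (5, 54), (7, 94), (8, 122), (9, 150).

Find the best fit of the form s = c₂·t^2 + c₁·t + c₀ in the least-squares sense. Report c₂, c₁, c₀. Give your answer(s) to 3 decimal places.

The normal system XᵀX·[c₂, c₁, c₀]ᵀ = Xᵀs is [[13715, 1709, 227]; [1709, 227, 29]; [227, 29, 7]]·[c₂, c₁, c₀]ᵀ = [25970, 3278, 436]ᵀ.
Row-reducing yields c₂ = 9707/6434, c₁ = 9398/3217, c₀ = 8093/6434.

c₂ = 1.509, c₁ = 2.921, c₀ = 1.258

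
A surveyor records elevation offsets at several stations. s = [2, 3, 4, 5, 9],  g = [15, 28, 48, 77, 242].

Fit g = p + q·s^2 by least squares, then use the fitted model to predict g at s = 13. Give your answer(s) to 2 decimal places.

With design matrix M, MᵀM = [[5, 135]; [135, 7539]] and Mᵀg = [410, 22607]ᵀ.
det = 5·7539 − 135² = 19470.
p = (410·7539 − 135·22607)/19470 = 2603/1298; q = (5·22607 − 135·410)/19470 = 11537/3894.
At s = 13: ĝ = (2603/1298)·(1) + (11537/3894)·(169) = 978781/1947.

ĝ = 502.71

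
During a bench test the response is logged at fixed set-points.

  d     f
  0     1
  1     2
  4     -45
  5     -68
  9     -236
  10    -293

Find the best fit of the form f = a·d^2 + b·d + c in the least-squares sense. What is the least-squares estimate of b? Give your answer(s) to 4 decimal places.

Normal-equation sums: Σd^2·d^2 = 17443, Σd^2·d = 1919, Σd^2 = 223, Σd·d = 223, Σd = 29, Σ1 = 6.
Right-hand side: Σd^2·f = -50834, Σd·f = -5572, Σf = -639.
XᵀX·[a, b, c]ᵀ = Xᵀf becomes [[17443, 1919, 223]; [1919, 223, 29]; [223, 29, 6]]·[a, b, c]ᵀ = [-50834, -5572, -639]ᵀ.
Solving the 3×3 system (Gaussian elimination) gives a = -11033/3626, b = 475/518, c = 3910/1813.

b = 0.9170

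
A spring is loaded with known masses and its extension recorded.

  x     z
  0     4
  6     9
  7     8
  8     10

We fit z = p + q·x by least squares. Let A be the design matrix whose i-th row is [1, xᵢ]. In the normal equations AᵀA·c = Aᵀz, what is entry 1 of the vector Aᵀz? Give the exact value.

Entry 1 ↔ basis 1, so (Aᵀz)_{1} = Σᵢ zᵢ = (1)·(4) + (1)·(9) + (1)·(8) + (1)·(10) = 31.

31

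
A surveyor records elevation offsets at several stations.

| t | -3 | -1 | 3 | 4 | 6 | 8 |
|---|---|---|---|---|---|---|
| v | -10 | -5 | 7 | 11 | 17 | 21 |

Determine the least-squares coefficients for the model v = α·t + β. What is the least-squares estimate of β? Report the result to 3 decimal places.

β = -1.449

Forming MᵀM = [[135, 17]; [17, 6]] and Mᵀv = [370, 41]ᵀ gives MᵀM·[α, β]ᵀ = Mᵀv.
Δ = 135·6 − 17² = 521.
α = (370·6 − 17·41)/521 = 1523/521; β = (135·41 − 17·370)/521 = -755/521.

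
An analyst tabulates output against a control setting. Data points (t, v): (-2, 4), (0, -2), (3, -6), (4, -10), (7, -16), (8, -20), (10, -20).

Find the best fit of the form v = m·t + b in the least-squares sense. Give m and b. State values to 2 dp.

m = -2.10, b = -1.01

From the data, Σt·t = 242, Σt = 30, Σ1 = 7.
And Σt·v = -538, Σv = -70.
Normal equations: [[242, 30]; [30, 7]]·[m, b]ᵀ = [-538, -70]ᵀ.
det = 242·7 − 30² = 794.
m = ((-538)·7 − 30·(-70))/794 = -833/397; b = (242·(-70) − 30·(-538))/794 = -400/397.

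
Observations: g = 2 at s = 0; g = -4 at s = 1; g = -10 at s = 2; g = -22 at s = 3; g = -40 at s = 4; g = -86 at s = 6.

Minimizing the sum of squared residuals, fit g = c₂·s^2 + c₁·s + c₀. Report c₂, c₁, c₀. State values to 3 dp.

c₂ = -2.167, c₁ = -1.543, c₀ = 1.281

The normal system AᵀA·[c₂, c₁, c₀]ᵀ = Aᵀg is [[1650, 316, 66]; [316, 66, 16]; [66, 16, 6]]·[c₂, c₁, c₀]ᵀ = [-3978, -766, -160]ᵀ.
Inverting the 3×3 Gram matrix, [c₂, c₁, c₀]ᵀ = [-13/6, -54/35, 269/210]ᵀ.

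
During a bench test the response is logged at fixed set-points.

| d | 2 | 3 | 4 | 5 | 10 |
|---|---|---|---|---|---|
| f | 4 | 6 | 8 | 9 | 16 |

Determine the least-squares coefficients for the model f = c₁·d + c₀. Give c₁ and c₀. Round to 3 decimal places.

c₁ = 1.459, c₀ = 1.598

Setting ∂/∂c₁ … = 0 gives: 154·c₁ + 24·c₀ = 263;  24·c₁ + 5·c₀ = 43.
(Σd·d = 154, Σd = 24, Σ1 = 5, Σd·f = 263, Σf = 43.)
Eliminating c₀: 5·(row 1) − 24·(row 2) gives 194·c₁ = 5·263 − 24·43 = 283, so c₁ = 283/194.
Then c₀ = (43 − 24·(283/194))/5 = 155/97.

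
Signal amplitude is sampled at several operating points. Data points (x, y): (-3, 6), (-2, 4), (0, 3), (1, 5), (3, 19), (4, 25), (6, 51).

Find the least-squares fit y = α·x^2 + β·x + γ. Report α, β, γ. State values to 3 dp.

From the data, Σx^2·x^2 = 1731, Σx^2·x = 273, Σx^2 = 75, Σx·x = 75, Σx = 9, Σ1 = 7.
Moment sums: Σx^2·y = 2482, Σx·y = 442, Σy = 113.
MᵀM·[α, β, γ]ᵀ = Mᵀy becomes [[1731, 273, 75]; [273, 75, 9]; [75, 9, 7]]·[α, β, γ]ᵀ = [2482, 442, 113]ᵀ.
Solving the 3×3 system (Gaussian elimination) gives α = 1373/1344, β = 2465/1344, γ = 159/56.

α = 1.022, β = 1.834, γ = 2.839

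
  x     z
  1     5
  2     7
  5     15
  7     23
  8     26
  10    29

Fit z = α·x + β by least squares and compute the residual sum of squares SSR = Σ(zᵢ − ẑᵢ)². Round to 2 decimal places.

Entries of MᵀM: Σx·x = 243, Σx = 33, Σ1 = 6.
Right-hand side: Σx·z = 753, Σz = 105.
So MᵀM·[α, β]ᵀ = Mᵀz: [[243, 33]; [33, 6]]·[α, β]ᵀ = [753, 105]ᵀ.
Δ = 243·6 − 33² = 369.
α = (753·6 − 33·105)/369 = 117/41; β = (243·105 − 33·753)/369 = 74/41.
Residuals: 14/41, -21/41, -44/41, 50/41, 56/41, -55/41; SSR = 274/41.

SSR = 6.68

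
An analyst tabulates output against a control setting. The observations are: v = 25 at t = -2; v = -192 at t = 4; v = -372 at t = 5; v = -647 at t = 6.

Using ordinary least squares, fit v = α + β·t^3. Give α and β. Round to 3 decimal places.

α = 0.932, β = -2.997

The normal equations are: 4·α + 397·β = -1186;  397·α + 66441·β = -198740.
Determinant 4·66441 − 397² = 108155.
α = ((-1186)·66441 − 397·(-198740))/108155 = 100754/108155; β = (4·(-198740) − 397·(-1186))/108155 = -324118/108155.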